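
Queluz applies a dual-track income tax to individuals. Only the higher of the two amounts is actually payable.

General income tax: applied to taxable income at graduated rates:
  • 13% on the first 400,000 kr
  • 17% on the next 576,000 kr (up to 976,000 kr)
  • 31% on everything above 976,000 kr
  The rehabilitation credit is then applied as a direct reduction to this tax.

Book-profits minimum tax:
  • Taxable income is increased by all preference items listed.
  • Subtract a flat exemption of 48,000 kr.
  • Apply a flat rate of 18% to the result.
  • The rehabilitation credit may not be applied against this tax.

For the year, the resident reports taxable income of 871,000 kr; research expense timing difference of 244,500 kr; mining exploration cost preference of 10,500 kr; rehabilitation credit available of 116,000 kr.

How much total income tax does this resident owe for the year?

194,040 kr

General income tax:
  400,000 kr × 13% = 52,000 kr
  471,000 kr × 17% = 80,070 kr
  → 132,070 kr
  Less rehabilitation credit 116,000 kr → 16,070 kr

Book-profits minimum tax:
  Adjusted income: 871,000 kr + 244,500 kr + 10,500 kr = 1,126,000 kr
  Less exemption 48,000 kr → base 1,078,000 kr
  1,078,000 kr × 18% = 194,040 kr

194,040 kr > 16,070 kr, so the book-profits minimum tax is the binding amount.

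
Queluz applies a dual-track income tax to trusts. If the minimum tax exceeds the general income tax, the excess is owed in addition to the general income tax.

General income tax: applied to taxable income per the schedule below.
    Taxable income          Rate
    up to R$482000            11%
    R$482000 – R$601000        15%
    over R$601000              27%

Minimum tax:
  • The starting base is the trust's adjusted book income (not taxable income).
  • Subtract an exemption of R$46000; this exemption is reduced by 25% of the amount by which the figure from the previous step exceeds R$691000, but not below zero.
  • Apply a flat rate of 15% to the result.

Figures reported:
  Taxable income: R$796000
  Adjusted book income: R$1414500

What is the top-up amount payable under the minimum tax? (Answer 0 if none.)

R$88655

Minimum tax:
  Base (adjusted book income): R$1414500
  Exemption: 25% × (R$1414500 − R$691000) = R$180875 ≥ R$46000, so the exemption is fully phased out
  Base: R$1414500 − R$0 = R$1414500
  R$1414500 × 15% = R$212175

General income tax:
  R$482000 × 11% = R$53020
  R$119000 × 15% = R$17850
  R$195000 × 27% = R$52650
  → R$123520

Excess of minimum tax over general income tax: R$212175 − R$123520 = R$88655.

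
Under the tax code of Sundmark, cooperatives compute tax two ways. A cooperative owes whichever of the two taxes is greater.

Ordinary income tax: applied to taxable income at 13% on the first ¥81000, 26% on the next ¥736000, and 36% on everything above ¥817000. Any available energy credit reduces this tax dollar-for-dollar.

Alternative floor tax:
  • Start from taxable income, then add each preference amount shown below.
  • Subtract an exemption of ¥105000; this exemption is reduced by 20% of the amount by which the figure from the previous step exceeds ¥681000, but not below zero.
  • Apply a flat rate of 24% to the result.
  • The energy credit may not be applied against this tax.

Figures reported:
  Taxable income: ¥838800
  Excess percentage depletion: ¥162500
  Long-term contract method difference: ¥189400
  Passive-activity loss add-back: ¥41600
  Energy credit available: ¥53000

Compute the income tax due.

¥295752

Alternative floor tax:
  Adjusted income: ¥838800 + ¥162500 + ¥189400 + ¥41600 = ¥1232300
  Exemption: 20% × (¥1232300 − ¥681000) = ¥110260 ≥ ¥105000, so the exemption is fully phased out
  Base: ¥1232300 − ¥0 = ¥1232300
  ¥1232300 × 24% = ¥295752

Ordinary income tax:
  ¥81000 × 13% = ¥10530
  ¥736000 × 26% = ¥191360
  ¥21800 × 36% = ¥7848
  → ¥209738
  Less energy credit ¥53000 → ¥156738

¥295752 > ¥156738, so the alternative floor tax is the binding amount.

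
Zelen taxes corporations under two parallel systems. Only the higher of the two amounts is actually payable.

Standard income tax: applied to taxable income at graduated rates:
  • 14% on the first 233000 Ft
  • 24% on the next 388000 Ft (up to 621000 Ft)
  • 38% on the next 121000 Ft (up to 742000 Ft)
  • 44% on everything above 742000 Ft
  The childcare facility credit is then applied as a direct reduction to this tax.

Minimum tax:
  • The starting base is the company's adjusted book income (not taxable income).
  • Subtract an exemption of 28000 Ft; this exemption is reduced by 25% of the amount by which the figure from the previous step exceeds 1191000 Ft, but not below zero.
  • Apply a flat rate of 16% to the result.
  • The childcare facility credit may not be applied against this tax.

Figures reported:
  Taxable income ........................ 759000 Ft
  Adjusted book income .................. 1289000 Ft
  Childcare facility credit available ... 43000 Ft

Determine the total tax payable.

205680 Ft

Minimum tax:
  Base (adjusted book income): 1289000 Ft
  Exemption: 28000 Ft − 25% × (1289000 Ft − 1191000 Ft) = 28000 Ft − 24500 Ft = 3500 Ft
  Base: 1289000 Ft − 3500 Ft = 1285500 Ft
  1285500 Ft × 16% = 205680 Ft

Standard income tax:
  233000 Ft × 14% = 32620 Ft
  388000 Ft × 24% = 93120 Ft
  121000 Ft × 38% = 45980 Ft
  17000 Ft × 44% = 7480 Ft
  → 179200 Ft
  Less childcare facility credit 43000 Ft → 136200 Ft

205680 Ft > 136200 Ft, so the minimum tax is the binding amount.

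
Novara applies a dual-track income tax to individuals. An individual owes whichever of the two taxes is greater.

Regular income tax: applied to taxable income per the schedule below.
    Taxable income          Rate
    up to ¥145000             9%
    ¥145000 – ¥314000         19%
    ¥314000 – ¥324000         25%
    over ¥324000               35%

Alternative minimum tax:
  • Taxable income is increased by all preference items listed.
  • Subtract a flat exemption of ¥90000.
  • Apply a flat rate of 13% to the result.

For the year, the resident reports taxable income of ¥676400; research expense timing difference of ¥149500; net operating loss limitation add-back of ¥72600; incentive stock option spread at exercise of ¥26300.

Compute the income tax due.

Regular income tax:
  ¥145000 × 9% = ¥13050
  ¥169000 × 19% = ¥32110
  ¥10000 × 25% = ¥2500
  ¥352400 × 35% = ¥123340
  → ¥171000

Alternative minimum tax:
  Adjusted income: ¥676400 + ¥149500 + ¥72600 + ¥26300 = ¥924800
  Less exemption ¥90000 → base ¥834800
  ¥834800 × 13% = ¥108524

¥171000 > ¥108524, so the regular income tax governs.

¥171000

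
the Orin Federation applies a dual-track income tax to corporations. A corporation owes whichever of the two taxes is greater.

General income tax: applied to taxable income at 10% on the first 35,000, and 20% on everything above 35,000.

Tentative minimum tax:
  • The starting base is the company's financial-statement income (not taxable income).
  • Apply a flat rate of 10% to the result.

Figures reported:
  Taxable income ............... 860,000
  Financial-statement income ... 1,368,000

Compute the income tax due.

Tentative minimum tax:
  Base (financial-statement income): 1,368,000
  1,368,000 × 10% = 136,800

General income tax:
  35,000 × 10% = 3,500
  825,000 × 20% = 165,000
  → 168,500

168,500 > 136,800, so the general income tax governs.

168,500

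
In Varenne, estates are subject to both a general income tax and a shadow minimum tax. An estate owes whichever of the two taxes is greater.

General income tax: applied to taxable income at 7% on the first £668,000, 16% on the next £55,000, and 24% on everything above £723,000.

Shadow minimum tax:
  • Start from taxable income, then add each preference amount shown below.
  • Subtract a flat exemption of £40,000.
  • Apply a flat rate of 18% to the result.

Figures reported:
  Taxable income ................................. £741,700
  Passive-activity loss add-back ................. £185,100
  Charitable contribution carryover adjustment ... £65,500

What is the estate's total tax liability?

£171,414

Shadow minimum tax:
  Adjusted income: £741,700 + £185,100 + £65,500 = £992,300
  Less exemption £40,000 → base £952,300
  £952,300 × 18% = £171,414

General income tax:
  £668,000 × 7% = £46,760
  £55,000 × 16% = £8,800
  £18,700 × 24% = £4,488
  → £60,048

£171,414 > £60,048, so the shadow minimum tax is the binding amount.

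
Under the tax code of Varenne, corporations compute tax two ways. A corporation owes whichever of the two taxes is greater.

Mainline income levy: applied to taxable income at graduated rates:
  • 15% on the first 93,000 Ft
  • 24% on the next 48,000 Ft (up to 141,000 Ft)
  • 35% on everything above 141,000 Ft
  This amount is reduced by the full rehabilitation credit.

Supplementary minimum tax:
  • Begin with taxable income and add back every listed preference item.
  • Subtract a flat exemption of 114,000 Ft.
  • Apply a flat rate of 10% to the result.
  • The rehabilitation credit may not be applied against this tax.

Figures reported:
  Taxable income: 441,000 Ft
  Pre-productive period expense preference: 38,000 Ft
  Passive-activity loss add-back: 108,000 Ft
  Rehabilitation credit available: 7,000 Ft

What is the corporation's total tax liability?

123,470 Ft

Mainline income levy:
  93,000 Ft × 15% = 13,950 Ft
  48,000 Ft × 24% = 11,520 Ft
  300,000 Ft × 35% = 105,000 Ft
  → 130,470 Ft
  Less rehabilitation credit 7,000 Ft → 123,470 Ft

Supplementary minimum tax:
  Adjusted income: 441,000 Ft + 38,000 Ft + 108,000 Ft = 587,000 Ft
  Less exemption 114,000 Ft → base 473,000 Ft
  473,000 Ft × 10% = 47,300 Ft

123,470 Ft > 47,300 Ft, so the mainline income levy governs.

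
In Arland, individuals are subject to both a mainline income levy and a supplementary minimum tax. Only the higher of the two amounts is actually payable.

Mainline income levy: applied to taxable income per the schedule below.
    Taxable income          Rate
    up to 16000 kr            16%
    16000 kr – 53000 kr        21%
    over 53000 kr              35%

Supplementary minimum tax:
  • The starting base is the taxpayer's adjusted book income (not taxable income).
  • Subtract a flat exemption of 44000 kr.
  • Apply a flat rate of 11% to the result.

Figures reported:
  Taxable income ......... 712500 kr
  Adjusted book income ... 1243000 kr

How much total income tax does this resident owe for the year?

Mainline income levy:
  16000 kr × 16% = 2560 kr
  37000 kr × 21% = 7770 kr
  659500 kr × 35% = 230825 kr
  → 241155 kr

Supplementary minimum tax:
  Base (adjusted book income): 1243000 kr
  Less exemption 44000 kr → base 1199000 kr
  1199000 kr × 11% = 131890 kr

241155 kr > 131890 kr, so the mainline income levy governs.

241155 kr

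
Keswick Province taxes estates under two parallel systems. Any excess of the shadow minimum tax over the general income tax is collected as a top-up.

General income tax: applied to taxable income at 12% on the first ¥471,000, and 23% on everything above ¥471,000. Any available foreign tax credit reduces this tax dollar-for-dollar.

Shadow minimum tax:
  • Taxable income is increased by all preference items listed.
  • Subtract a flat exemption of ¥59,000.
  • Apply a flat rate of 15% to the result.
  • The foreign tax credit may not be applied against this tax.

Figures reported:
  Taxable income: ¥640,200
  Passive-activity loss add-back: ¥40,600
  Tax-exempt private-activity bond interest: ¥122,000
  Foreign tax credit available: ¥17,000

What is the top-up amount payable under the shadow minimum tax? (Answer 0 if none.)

General income tax:
  ¥471,000 × 12% = ¥56,520
  ¥169,200 × 23% = ¥38,916
  → ¥95,436
  Less foreign tax credit ¥17,000 → ¥78,436

Shadow minimum tax:
  Adjusted income: ¥640,200 + ¥40,600 + ¥122,000 = ¥802,800
  Less exemption ¥59,000 → base ¥743,800
  ¥743,800 × 15% = ¥111,570

Excess of shadow minimum tax over general income tax: ¥111,570 − ¥78,436 = ¥33,134.

¥33,134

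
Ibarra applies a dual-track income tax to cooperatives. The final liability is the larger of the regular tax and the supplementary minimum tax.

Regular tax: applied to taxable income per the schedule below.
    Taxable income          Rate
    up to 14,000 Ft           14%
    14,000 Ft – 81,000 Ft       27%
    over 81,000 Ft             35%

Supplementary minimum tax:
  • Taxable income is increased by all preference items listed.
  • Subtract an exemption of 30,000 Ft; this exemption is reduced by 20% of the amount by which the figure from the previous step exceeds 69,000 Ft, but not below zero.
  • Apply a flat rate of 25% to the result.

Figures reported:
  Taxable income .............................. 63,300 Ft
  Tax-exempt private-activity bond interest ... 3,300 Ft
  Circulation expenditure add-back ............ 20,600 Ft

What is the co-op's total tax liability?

15,271 Ft

Supplementary minimum tax:
  Adjusted income: 63,300 Ft + 3,300 Ft + 20,600 Ft = 87,200 Ft
  Exemption: 30,000 Ft − 20% × (87,200 Ft − 69,000 Ft) = 30,000 Ft − 3,640 Ft = 26,360 Ft
  Base: 87,200 Ft − 26,360 Ft = 60,840 Ft
  60,840 Ft × 25% = 15,210 Ft

Regular tax:
  14,000 Ft × 14% = 1,960 Ft
  49,300 Ft × 27% = 13,311 Ft
  → 15,271 Ft

15,271 Ft > 15,210 Ft, so the regular tax governs.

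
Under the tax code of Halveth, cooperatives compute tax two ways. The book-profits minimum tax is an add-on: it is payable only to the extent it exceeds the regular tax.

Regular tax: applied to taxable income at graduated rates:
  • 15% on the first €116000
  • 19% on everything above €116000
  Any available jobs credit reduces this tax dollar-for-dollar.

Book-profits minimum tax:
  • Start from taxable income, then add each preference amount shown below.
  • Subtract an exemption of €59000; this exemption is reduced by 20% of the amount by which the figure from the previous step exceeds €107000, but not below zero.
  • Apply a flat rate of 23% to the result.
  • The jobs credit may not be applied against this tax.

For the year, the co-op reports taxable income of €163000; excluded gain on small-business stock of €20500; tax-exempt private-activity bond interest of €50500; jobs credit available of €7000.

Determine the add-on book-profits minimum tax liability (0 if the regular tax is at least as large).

Book-profits minimum tax:
  Adjusted income: €163000 + €20500 + €50500 = €234000
  Exemption: €59000 − 20% × (€234000 − €107000) = €59000 − €25400 = €33600
  Base: €234000 − €33600 = €200400
  €200400 × 23% = €46092

Regular tax:
  €116000 × 15% = €17400
  €47000 × 19% = €8930
  → €26330
  Less jobs credit €7000 → €19330

Excess of book-profits minimum tax over regular tax: €46092 − €19330 = €26762.

€26762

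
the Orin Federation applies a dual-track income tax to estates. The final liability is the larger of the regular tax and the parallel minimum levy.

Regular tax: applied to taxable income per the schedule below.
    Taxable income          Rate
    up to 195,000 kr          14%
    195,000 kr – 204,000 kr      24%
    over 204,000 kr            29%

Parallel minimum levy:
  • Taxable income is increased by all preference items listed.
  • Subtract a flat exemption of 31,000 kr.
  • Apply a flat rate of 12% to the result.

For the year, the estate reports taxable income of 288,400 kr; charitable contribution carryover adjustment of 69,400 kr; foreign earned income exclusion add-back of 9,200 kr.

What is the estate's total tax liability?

Regular tax:
  195,000 kr × 14% = 27,300 kr
  9,000 kr × 24% = 2,160 kr
  84,400 kr × 29% = 24,476 kr
  → 53,936 kr

Parallel minimum levy:
  Adjusted income: 288,400 kr + 69,400 kr + 9,200 kr = 367,000 kr
  Less exemption 31,000 kr → base 336,000 kr
  336,000 kr × 12% = 40,320 kr

53,936 kr > 40,320 kr, so the regular tax governs.

53,936 kr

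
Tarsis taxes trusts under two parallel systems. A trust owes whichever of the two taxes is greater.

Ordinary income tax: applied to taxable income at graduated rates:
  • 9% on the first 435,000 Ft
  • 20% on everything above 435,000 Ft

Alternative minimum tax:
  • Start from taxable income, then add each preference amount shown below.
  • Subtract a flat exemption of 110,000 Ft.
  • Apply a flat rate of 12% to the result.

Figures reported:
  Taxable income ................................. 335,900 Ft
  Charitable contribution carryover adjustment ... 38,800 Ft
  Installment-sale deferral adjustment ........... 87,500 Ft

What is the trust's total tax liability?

42,264 Ft

Alternative minimum tax:
  Adjusted income: 335,900 Ft + 38,800 Ft + 87,500 Ft = 462,200 Ft
  Less exemption 110,000 Ft → base 352,200 Ft
  352,200 Ft × 12% = 42,264 Ft

Ordinary income tax:
  335,900 Ft × 9% = 30,231 Ft

42,264 Ft > 30,231 Ft, so the alternative minimum tax is the binding amount.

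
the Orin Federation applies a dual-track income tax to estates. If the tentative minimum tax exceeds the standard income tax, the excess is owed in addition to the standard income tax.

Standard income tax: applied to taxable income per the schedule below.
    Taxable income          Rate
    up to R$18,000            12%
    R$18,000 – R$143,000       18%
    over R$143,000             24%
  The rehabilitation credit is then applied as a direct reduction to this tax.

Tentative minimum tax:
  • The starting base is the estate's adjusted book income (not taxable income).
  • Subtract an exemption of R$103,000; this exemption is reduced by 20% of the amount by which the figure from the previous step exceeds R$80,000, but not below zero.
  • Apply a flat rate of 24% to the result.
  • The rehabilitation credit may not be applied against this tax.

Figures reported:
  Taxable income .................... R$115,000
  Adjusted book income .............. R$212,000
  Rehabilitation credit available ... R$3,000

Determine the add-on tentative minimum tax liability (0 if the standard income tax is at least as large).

Tentative minimum tax:
  Base (adjusted book income): R$212,000
  Exemption: R$103,000 − 20% × (R$212,000 − R$80,000) = R$103,000 − R$26,400 = R$76,600
  Base: R$212,000 − R$76,600 = R$135,400
  R$135,400 × 24% = R$32,496

Standard income tax:
  R$18,000 × 12% = R$2,160
  R$97,000 × 18% = R$17,460
  → R$19,620
  Less rehabilitation credit R$3,000 → R$16,620

Excess of tentative minimum tax over standard income tax: R$32,496 − R$16,620 = R$15,876.

R$15,876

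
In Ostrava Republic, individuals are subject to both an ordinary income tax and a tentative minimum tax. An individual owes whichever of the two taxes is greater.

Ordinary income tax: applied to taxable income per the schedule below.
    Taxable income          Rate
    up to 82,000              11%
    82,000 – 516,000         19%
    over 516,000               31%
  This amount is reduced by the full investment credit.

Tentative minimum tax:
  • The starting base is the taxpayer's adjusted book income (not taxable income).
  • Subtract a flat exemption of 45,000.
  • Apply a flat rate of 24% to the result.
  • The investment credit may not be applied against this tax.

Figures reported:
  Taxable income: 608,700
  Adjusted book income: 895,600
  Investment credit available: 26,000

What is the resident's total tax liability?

204,144

Tentative minimum tax:
  Base (adjusted book income): 895,600
  Less exemption 45,000 → base 850,600
  850,600 × 24% = 204,144

Ordinary income tax:
  82,000 × 11% = 9,020
  434,000 × 19% = 82,460
  92,700 × 31% = 28,737
  → 120,217
  Less investment credit 26,000 → 94,217

204,144 > 94,217, so the tentative minimum tax is the binding amount.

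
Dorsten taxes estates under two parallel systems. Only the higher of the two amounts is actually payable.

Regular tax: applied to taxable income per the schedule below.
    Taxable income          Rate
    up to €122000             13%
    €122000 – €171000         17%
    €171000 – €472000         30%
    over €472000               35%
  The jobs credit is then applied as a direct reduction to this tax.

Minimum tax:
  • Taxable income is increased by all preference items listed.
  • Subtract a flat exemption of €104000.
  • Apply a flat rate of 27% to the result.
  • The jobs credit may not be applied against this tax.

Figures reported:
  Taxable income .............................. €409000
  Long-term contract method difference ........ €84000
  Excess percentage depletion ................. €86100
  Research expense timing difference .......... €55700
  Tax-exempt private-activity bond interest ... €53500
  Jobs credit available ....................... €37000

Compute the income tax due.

Regular tax:
  €122000 × 13% = €15860
  €49000 × 17% = €8330
  €238000 × 30% = €71400
  → €95590
  Less jobs credit €37000 → €58590

Minimum tax:
  Adjusted income: €409000 + €84000 + €86100 + €55700 + €53500 = €688300
  Less exemption €104000 → base €584300
  €584300 × 27% = €157761

€157761 > €58590, so the minimum tax is the binding amount.

€157761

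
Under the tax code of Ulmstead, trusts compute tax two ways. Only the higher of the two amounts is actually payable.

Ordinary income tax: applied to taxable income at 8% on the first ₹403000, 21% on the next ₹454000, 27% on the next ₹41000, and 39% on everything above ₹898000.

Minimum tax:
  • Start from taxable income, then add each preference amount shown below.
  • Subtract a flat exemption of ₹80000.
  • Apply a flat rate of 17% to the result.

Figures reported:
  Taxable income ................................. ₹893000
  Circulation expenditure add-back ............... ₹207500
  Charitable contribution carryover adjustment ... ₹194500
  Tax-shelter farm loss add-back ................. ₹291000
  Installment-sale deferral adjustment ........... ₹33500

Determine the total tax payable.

Minimum tax:
  Adjusted income: ₹893000 + ₹207500 + ₹194500 + ₹291000 + ₹33500 = ₹1619500
  Less exemption ₹80000 → base ₹1539500
  ₹1539500 × 17% = ₹261715

Ordinary income tax:
  ₹403000 × 8% = ₹32240
  ₹454000 × 21% = ₹95340
  ₹36000 × 27% = ₹9720
  → ₹137300

₹261715 > ₹137300, so the minimum tax is the binding amount.

₹261715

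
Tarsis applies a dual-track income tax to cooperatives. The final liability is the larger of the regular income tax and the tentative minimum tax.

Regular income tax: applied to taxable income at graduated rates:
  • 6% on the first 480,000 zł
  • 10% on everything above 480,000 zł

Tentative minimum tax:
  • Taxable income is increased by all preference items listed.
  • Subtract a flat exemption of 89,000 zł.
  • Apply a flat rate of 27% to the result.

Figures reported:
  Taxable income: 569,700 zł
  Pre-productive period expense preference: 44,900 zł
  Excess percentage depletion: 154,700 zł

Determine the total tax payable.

183,681 zł

Tentative minimum tax:
  Adjusted income: 569,700 zł + 44,900 zł + 154,700 zł = 769,300 zł
  Less exemption 89,000 zł → base 680,300 zł
  680,300 zł × 27% = 183,681 zł

Regular income tax:
  480,000 zł × 6% = 28,800 zł
  89,700 zł × 10% = 8,970 zł
  → 37,770 zł

183,681 zł > 37,770 zł, so the tentative minimum tax is the binding amount.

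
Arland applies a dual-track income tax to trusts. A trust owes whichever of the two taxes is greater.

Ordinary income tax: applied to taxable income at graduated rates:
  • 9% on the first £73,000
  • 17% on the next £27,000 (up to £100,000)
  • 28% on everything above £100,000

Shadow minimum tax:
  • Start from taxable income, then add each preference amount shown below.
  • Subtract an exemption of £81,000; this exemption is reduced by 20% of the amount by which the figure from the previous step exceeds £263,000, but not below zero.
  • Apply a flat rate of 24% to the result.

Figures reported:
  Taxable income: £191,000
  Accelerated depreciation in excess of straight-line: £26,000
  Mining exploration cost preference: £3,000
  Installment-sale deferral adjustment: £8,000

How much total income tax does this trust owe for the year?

£36,640

Shadow minimum tax:
  Adjusted income: £191,000 + £26,000 + £3,000 + £8,000 = £228,000
  Exemption: £228,000 ≤ £263,000, so full £81,000 applies
  Base: £228,000 − £81,000 = £147,000
  £147,000 × 24% = £35,280

Ordinary income tax:
  £73,000 × 9% = £6,570
  £27,000 × 17% = £4,590
  £91,000 × 28% = £25,480
  → £36,640

£36,640 > £35,280, so the ordinary income tax governs.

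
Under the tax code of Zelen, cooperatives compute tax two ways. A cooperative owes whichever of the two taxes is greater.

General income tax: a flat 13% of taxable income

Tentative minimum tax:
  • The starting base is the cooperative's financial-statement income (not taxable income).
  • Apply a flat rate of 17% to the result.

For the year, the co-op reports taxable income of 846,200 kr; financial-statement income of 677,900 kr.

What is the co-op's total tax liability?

115,243 kr

General income tax:
  846,200 kr × 13% = 110,006 kr

Tentative minimum tax:
  Base (financial-statement income): 677,900 kr
  677,900 kr × 17% = 115,243 kr

115,243 kr > 110,006 kr, so the tentative minimum tax is the binding amount.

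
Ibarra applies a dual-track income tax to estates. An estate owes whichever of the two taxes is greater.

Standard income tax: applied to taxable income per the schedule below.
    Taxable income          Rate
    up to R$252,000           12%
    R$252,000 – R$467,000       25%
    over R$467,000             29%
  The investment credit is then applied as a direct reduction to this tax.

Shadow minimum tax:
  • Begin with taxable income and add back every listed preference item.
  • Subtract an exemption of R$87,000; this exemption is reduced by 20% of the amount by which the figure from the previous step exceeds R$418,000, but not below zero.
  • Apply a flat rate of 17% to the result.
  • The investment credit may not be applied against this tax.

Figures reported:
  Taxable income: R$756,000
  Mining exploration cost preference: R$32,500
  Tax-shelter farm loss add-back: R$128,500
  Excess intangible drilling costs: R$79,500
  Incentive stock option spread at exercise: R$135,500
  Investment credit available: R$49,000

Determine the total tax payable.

Standard income tax:
  R$252,000 × 12% = R$30,240
  R$215,000 × 25% = R$53,750
  R$289,000 × 29% = R$83,810
  → R$167,800
  Less investment credit R$49,000 → R$118,800

Shadow minimum tax:
  Adjusted income: R$756,000 + R$32,500 + R$128,500 + R$79,500 + R$135,500 = R$1,132,000
  Exemption: 20% × (R$1,132,000 − R$418,000) = R$142,800 ≥ R$87,000, so the exemption is fully phased out
  Base: R$1,132,000 − R$0 = R$1,132,000
  R$1,132,000 × 17% = R$192,440

R$192,440 > R$118,800, so the shadow minimum tax is the binding amount.

R$192,440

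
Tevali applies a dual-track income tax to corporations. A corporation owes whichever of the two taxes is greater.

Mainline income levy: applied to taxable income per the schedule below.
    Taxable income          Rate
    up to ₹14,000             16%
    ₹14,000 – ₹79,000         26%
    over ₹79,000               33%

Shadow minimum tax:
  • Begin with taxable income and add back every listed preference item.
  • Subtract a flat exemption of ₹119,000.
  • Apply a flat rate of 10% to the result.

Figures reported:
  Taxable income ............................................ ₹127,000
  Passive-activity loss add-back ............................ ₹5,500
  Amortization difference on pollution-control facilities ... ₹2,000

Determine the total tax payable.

Shadow minimum tax:
  Adjusted income: ₹127,000 + ₹5,500 + ₹2,000 = ₹134,500
  Less exemption ₹119,000 → base ₹15,500
  ₹15,500 × 10% = ₹1,550

Mainline income levy:
  ₹14,000 × 16% = ₹2,240
  ₹65,000 × 26% = ₹16,900
  ₹48,000 × 33% = ₹15,840
  → ₹34,980

₹34,980 > ₹1,550, so the mainline income levy governs.

₹34,980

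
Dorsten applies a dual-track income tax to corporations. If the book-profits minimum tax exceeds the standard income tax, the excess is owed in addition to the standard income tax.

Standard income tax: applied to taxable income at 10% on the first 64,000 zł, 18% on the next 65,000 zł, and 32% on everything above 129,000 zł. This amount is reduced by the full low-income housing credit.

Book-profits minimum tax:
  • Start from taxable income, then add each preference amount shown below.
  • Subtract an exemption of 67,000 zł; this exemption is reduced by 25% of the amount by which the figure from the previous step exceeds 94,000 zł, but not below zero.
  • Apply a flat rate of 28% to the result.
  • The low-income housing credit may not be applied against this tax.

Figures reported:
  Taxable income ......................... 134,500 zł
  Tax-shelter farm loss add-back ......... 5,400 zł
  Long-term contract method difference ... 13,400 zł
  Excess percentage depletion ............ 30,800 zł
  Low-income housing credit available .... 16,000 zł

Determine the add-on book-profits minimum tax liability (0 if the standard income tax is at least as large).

Book-profits minimum tax:
  Adjusted income: 134,500 zł + 5,400 zł + 13,400 zł + 30,800 zł = 184,100 zł
  Exemption: 67,000 zł − 25% × (184,100 zł − 94,000 zł) = 67,000 zł − 22,525 zł = 44,475 zł
  Base: 184,100 zł − 44,475 zł = 139,625 zł
  139,625 zł × 28% = 39,095 zł

Standard income tax:
  64,000 zł × 10% = 6,400 zł
  65,000 zł × 18% = 11,700 zł
  5,500 zł × 32% = 1,760 zł
  → 19,860 zł
  Less low-income housing credit 16,000 zł → 3,860 zł

Excess of book-profits minimum tax over standard income tax: 39,095 zł − 3,860 zł = 35,235 zł.

35,235 zł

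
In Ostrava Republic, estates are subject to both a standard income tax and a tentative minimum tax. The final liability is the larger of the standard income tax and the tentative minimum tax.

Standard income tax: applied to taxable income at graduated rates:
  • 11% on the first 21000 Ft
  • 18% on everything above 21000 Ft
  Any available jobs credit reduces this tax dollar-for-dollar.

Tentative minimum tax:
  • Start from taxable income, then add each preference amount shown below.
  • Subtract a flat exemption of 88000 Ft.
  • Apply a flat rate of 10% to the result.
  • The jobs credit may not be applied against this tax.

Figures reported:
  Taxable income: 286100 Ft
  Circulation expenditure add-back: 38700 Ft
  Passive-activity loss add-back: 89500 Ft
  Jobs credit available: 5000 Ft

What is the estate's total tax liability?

45028 Ft

Standard income tax:
  21000 Ft × 11% = 2310 Ft
  265100 Ft × 18% = 47718 Ft
  → 50028 Ft
  Less jobs credit 5000 Ft → 45028 Ft

Tentative minimum tax:
  Adjusted income: 286100 Ft + 38700 Ft + 89500 Ft = 414300 Ft
  Less exemption 88000 Ft → base 326300 Ft
  326300 Ft × 10% = 32630 Ft

45028 Ft > 32630 Ft, so the standard income tax governs.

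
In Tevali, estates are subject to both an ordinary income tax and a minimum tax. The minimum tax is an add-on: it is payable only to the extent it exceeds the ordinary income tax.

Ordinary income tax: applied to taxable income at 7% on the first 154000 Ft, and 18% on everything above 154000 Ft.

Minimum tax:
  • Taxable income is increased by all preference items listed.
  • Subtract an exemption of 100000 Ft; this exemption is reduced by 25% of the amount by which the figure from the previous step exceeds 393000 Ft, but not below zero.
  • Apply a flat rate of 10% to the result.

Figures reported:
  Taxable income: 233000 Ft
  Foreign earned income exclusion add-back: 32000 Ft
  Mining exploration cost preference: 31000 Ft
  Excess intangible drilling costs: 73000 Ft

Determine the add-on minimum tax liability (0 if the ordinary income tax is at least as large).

1900 Ft

Ordinary income tax:
  154000 Ft × 7% = 10780 Ft
  79000 Ft × 18% = 14220 Ft
  → 25000 Ft

Minimum tax:
  Adjusted income: 233000 Ft + 32000 Ft + 31000 Ft + 73000 Ft = 369000 Ft
  Exemption: 369000 Ft ≤ 393000 Ft, so full 100000 Ft applies
  Base: 369000 Ft − 100000 Ft = 269000 Ft
  269000 Ft × 10% = 26900 Ft

Excess of minimum tax over ordinary income tax: 26900 Ft − 25000 Ft = 1900 Ft.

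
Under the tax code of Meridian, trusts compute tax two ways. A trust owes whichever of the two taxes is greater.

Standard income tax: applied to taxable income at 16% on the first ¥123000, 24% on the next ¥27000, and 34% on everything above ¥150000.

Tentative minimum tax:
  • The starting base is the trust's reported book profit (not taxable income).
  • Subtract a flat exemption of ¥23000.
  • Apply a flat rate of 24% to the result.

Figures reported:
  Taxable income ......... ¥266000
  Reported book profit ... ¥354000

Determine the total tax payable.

Standard income tax:
  ¥123000 × 16% = ¥19680
  ¥27000 × 24% = ¥6480
  ¥116000 × 34% = ¥39440
  → ¥65600

Tentative minimum tax:
  Base (reported book profit): ¥354000
  Less exemption ¥23000 → base ¥331000
  ¥331000 × 24% = ¥79440

¥79440 > ¥65600, so the tentative minimum tax is the binding amount.

¥79440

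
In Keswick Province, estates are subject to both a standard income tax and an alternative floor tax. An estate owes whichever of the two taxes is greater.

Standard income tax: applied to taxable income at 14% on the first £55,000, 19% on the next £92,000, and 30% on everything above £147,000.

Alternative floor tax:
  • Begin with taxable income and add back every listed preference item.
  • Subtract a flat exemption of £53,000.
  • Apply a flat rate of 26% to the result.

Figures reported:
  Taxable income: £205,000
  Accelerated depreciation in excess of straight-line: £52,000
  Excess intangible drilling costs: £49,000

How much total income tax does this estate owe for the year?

Alternative floor tax:
  Adjusted income: £205,000 + £52,000 + £49,000 = £306,000
  Less exemption £53,000 → base £253,000
  £253,000 × 26% = £65,780

Standard income tax:
  £55,000 × 14% = £7,700
  £92,000 × 19% = £17,480
  £58,000 × 30% = £17,400
  → £42,580

£65,780 > £42,580, so the alternative floor tax is the binding amount.

£65,780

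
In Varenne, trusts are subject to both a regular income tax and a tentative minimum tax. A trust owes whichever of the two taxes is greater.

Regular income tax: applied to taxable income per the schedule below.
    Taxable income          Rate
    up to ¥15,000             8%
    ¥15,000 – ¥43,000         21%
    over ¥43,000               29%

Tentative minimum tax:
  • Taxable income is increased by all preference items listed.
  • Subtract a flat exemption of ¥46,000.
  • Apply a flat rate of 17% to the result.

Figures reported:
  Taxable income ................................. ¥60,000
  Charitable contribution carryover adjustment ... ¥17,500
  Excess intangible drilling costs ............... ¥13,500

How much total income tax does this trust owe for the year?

¥12,010

Tentative minimum tax:
  Adjusted income: ¥60,000 + ¥17,500 + ¥13,500 = ¥91,000
  Less exemption ¥46,000 → base ¥45,000
  ¥45,000 × 17% = ¥7,650

Regular income tax:
  ¥15,000 × 8% = ¥1,200
  ¥28,000 × 21% = ¥5,880
  ¥17,000 × 29% = ¥4,930
  → ¥12,010

¥12,010 > ¥7,650, so the regular income tax governs.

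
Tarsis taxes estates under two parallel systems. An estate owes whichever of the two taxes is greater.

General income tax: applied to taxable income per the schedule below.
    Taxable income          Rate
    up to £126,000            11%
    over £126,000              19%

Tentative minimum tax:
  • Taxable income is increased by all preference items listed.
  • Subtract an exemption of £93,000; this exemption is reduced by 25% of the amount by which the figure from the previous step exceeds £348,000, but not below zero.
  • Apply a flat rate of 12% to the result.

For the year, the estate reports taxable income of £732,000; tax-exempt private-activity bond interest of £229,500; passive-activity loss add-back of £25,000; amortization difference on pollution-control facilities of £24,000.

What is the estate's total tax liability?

General income tax:
  £126,000 × 11% = £13,860
  £606,000 × 19% = £115,140
  → £129,000

Tentative minimum tax:
  Adjusted income: £732,000 + £229,500 + £25,000 + £24,000 = £1,010,500
  Exemption: 25% × (£1,010,500 − £348,000) = £165,625 ≥ £93,000, so the exemption is fully phased out
  Base: £1,010,500 − £0 = £1,010,500
  £1,010,500 × 12% = £121,260

£129,000 > £121,260, so the general income tax governs.

£129,000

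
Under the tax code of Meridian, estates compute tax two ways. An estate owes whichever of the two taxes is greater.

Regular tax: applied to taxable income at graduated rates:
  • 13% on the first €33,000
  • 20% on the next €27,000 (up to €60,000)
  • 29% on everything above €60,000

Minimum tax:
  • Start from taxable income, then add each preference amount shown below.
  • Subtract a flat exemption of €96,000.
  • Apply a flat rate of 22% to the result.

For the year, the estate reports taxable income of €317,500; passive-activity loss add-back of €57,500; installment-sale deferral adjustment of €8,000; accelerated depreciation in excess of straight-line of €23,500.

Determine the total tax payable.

€84,365

Regular tax:
  €33,000 × 13% = €4,290
  €27,000 × 20% = €5,400
  €257,500 × 29% = €74,675
  → €84,365

Minimum tax:
  Adjusted income: €317,500 + €57,500 + €8,000 + €23,500 = €406,500
  Less exemption €96,000 → base €310,500
  €310,500 × 22% = €68,310

€84,365 > €68,310, so the regular tax governs.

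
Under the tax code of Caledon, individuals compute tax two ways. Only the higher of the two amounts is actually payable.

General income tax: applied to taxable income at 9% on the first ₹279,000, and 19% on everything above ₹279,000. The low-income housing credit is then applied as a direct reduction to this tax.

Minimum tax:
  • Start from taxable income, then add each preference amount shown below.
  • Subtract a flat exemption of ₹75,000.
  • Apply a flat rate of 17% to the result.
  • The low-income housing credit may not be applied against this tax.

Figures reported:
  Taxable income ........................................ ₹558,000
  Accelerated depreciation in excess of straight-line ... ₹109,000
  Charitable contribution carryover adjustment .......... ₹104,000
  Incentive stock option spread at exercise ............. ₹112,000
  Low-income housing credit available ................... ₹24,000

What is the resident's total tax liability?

₹137,360

General income tax:
  ₹279,000 × 9% = ₹25,110
  ₹279,000 × 19% = ₹53,010
  → ₹78,120
  Less low-income housing credit ₹24,000 → ₹54,120

Minimum tax:
  Adjusted income: ₹558,000 + ₹109,000 + ₹104,000 + ₹112,000 = ₹883,000
  Less exemption ₹75,000 → base ₹808,000
  ₹808,000 × 17% = ₹137,360

₹137,360 > ₹54,120, so the minimum tax is the binding amount.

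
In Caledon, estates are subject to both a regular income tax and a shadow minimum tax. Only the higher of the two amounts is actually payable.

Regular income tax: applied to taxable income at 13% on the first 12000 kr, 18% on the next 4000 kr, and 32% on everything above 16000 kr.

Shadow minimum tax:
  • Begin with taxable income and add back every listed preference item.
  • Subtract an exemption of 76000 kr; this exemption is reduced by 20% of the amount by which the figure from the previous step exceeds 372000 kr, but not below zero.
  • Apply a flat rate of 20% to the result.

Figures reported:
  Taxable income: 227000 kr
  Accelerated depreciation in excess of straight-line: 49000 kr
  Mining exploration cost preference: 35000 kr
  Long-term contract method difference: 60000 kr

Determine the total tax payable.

69800 kr

Shadow minimum tax:
  Adjusted income: 227000 kr + 49000 kr + 35000 kr + 60000 kr = 371000 kr
  Exemption: 371000 kr ≤ 372000 kr, so full 76000 kr applies
  Base: 371000 kr − 76000 kr = 295000 kr
  295000 kr × 20% = 59000 kr

Regular income tax:
  12000 kr × 13% = 1560 kr
  4000 kr × 18% = 720 kr
  211000 kr × 32% = 67520 kr
  → 69800 kr

69800 kr > 59000 kr, so the regular income tax governs.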